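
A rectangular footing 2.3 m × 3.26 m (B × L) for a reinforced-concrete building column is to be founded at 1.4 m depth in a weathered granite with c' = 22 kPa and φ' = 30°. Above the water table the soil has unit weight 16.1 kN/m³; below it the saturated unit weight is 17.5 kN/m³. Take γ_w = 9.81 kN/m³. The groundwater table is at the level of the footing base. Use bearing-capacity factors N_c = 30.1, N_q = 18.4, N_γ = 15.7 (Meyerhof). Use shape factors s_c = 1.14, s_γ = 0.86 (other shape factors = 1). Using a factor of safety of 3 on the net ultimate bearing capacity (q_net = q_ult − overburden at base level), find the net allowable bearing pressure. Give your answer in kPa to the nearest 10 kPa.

q = γ·D_f = 16.1 × 1.4 = 22.54 kPa.
For the ½γBN_γ term take γ' = 17.5 − 9.81 = 7.69 kN/m³ (soil below base is submerged).
c·N_c·s_c = 22 × 30.1 × 1.14 = 754.91 kPa
q·N_q = 22.54 × 18.4 = 414.74 kPa
0.5·γ·B·N_γ·s_γ = 0.5 × 7.69 × 2.3 × 15.7 × 0.86 = 119.4 kPa
q_ult = 754.91 + 414.74 + 119.4 = 1289 kPa.
q_net = 1289 − 22.54 = 1266.5 kPa.
q_all(net) = 1266.5 / 3 = 422.17 kPa.

q_all(net) ≈ 420 kPa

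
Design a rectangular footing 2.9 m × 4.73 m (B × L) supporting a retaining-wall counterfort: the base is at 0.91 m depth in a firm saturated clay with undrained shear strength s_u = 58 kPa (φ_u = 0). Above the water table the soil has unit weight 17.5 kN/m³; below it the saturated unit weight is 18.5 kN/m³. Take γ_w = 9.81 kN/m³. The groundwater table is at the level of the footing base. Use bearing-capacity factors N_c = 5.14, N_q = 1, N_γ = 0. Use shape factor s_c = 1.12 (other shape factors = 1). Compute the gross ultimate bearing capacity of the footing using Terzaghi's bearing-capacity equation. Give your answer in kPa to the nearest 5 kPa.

q_ult ≈ 350 kPa

Effective surcharge at the founding depth q = γ·D_f = 17.5 × 0.91 = 15.925 kPa.
q_ult = c·N_c·s_c + q·N_q
     = 58 × 5.14 × 1.12 + 15.925 × 1
     = 333.89 + 15.925 = 349.82 kPa.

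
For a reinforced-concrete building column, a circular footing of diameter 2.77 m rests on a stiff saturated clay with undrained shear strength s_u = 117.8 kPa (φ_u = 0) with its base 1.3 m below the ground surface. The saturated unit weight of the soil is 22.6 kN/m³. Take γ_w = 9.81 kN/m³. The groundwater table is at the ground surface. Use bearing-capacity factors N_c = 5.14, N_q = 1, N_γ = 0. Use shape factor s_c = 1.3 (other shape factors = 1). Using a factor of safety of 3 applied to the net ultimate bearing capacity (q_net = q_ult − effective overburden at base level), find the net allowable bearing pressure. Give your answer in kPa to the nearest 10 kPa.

Water table at ground surface, so effective unit weight γ' = 22.6 − 9.81 = 12.79 kN/m³ is used throughout; overburden q = 12.79 × 1.3 = 16.627 kPa.
Cohesion term c·N_c·s_c = 117.8 × 5.14 × 1.3 = 787.14 kPa; surcharge term q·N_q = 16.627 × 1 = 16.627 kPa.
q_ult = 787.14 + 16.627 = 803.77 kPa.
Net ultimate: q_net = 803.77 − 16.627 = 787.14 kPa.
q_all(net) = 787.14 / 3 = 262.38 kPa.

q_all(net) ≈ 260 kPa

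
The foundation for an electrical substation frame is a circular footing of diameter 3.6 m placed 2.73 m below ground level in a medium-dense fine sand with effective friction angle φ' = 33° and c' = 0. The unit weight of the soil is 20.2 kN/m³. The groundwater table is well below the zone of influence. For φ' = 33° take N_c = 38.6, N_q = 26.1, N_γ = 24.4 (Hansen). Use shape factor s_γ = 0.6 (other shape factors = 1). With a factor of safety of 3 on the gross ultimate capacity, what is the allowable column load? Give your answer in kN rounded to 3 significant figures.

Overburden at base level: q = 20.2 × 2.73 = 55.146 kPa.
Surcharge term q·N_q = 55.146 × 26.1 = 1439.3 kPa; self-weight term 0.5·γ·B·N_γ·s_γ = 0.5 × 20.2 × 3.6 × 24.4 × 0.6 = 532.31 kPa.
q_ult = 1439.3 + 532.31 = 1971.6 kPa.
Gross allowable pressure q_all = 1971.6 / 3 = 657.21 kPa.
Footing area = 10.1788 m², so allowable column load = 657.21 × 10.1788 = 6689.6 kN.

P_all ≈ 6690 kN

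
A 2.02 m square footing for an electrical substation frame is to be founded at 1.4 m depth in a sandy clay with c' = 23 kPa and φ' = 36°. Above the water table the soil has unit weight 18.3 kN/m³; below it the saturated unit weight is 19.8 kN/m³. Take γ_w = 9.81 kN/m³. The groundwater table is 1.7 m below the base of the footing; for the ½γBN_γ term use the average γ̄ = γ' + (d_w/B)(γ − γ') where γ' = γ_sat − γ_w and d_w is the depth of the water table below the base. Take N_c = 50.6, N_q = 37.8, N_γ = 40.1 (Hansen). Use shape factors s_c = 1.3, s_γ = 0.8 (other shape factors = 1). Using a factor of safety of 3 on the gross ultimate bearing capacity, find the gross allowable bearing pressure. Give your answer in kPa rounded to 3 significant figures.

q = γ·D_f = 18.3 × 1.4 = 25.62 kPa.
γ' = 9.99 kN/m³; averaging over the depth B below the base, γ̄ = γ' + (d_w/B)(γ − γ') = 16.984 kN/m³.
c·N_c·s_c = 23 × 50.6 × 1.3 = 1512.9 kPa
q·N_q = 25.62 × 37.8 = 968.44 kPa
0.5·γ·B·N_γ·s_γ = 0.5 × 16.984 × 2.02 × 40.1 × 0.8 = 550.28 kPa
q_ult = 1512.9 + 968.44 + 550.28 = 3031.7 kPa.
q_all = 3031.7 / 3 = 1010.6 kPa.

q_all ≈ 1010 kPa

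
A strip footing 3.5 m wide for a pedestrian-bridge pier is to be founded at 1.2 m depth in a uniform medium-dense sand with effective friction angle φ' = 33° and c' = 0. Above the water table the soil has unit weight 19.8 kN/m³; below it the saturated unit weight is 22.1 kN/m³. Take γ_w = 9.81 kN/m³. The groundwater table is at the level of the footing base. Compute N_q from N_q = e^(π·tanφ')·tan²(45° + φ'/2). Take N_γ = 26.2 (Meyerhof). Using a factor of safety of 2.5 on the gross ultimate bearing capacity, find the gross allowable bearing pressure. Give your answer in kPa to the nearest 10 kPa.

q_all ≈ 470 kPa

N_q = e^(π·tan33°)·tan²(61.5°) = 26.09.
Overburden at base level: q = 19.8 × 1.2 = 23.76 kPa.
Below the base the soil is submerged, so the ½γBN_γ term uses γ' = 22.1 − 9.81 = 12.29 kN/m³.
Surcharge term q·N_q = 23.76 × 26.092 = 619.95 kPa; self-weight term 0.5·γ·B·N_γ = 0.5 × 12.29 × 3.5 × 26.2 = 563.5 kPa.
q_ult = 619.95 + 563.5 = 1183.4 kPa.
q_all = 1183.4 / 2.5 = 473.38 kPa.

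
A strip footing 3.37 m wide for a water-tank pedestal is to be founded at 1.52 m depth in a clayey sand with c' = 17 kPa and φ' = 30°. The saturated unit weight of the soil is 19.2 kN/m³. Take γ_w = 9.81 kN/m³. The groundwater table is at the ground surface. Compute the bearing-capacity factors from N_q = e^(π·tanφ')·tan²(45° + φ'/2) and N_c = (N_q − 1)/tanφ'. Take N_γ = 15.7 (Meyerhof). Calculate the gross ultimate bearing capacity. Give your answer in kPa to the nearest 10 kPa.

tan30° = 0.5774, so N_q = e^(π×0.5774)·tan²(60°) = 6.134 × 3.0 = 18.4.
N_c = (18.4 − 1)/tan30° = 30.14.
With the water table at the surface the whole profile is submerged: γ' = 19.2 − 9.81 = 9.39 kN/m³, so q = γ'·D_f = 14.273 kPa; the same γ' applies in the ½γBN_γ term.
q_ult = c·N_c + q·N_q + 0.5·γ·B·N_γ
     = 17 × 30.14 + 14.273 × 18.401 + 0.5 × 9.39 × 3.37 × 15.7
     = 512.37 + 262.64 + 248.41 = 1023.4 kPa.

q_ult ≈ 1020 kPa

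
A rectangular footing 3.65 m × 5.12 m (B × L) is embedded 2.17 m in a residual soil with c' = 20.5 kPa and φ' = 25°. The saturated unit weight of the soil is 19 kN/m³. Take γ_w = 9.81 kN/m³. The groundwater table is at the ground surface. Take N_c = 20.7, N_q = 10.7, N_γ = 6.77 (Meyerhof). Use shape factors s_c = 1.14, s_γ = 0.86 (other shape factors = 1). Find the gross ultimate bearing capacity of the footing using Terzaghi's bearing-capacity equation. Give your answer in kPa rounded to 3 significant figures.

With the water table at the surface the whole profile is submerged: γ' = 19 − 9.81 = 9.19 kN/m³, so q = γ'·D_f = 19.942 kPa; the same γ' applies in the ½γBN_γ term.
q_ult = c·N_c·s_c + q·N_q + 0.5·γ·B·N_γ·s_γ
     = 20.5 × 20.7 × 1.14 + 19.942 × 10.7 + 0.5 × 9.19 × 3.65 × 6.77 × 0.86
     = 483.76 + 213.38 + 97.648 = 794.79 kPa.

q_ult ≈ 795 kPa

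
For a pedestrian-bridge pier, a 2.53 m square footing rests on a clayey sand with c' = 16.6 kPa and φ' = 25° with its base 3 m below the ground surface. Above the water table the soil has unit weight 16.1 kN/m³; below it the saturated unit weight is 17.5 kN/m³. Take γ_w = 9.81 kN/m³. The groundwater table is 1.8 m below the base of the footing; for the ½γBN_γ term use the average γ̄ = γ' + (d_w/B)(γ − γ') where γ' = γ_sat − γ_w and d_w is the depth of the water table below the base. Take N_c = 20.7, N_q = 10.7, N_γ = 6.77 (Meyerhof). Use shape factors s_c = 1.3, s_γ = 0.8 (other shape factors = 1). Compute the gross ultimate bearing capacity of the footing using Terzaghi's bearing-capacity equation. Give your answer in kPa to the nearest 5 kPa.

q = γ·D_f = 16.1 × 3 = 48.3 kPa.
γ' = 7.69 kN/m³; averaging over the depth B below the base, γ̄ = γ' + (d_w/B)(γ − γ') = 13.673 kN/m³.
c·N_c·s_c = 16.6 × 20.7 × 1.3 = 446.71 kPa
q·N_q = 48.3 × 10.7 = 516.81 kPa
0.5·γ·B·N_γ·s_γ = 0.5 × 13.673 × 2.53 × 6.77 × 0.8 = 93.68 kPa
q_ult = 446.71 + 516.81 + 93.68 = 1057.2 kPa.

q_ult ≈ 1055 kPa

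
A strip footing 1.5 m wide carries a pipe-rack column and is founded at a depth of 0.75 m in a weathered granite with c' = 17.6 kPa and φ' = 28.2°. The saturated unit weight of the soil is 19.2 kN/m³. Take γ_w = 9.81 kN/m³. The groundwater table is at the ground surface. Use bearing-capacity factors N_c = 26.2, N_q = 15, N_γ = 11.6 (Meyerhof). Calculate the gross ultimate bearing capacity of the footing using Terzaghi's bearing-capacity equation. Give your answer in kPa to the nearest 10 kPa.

Water table at ground surface, so effective unit weight γ' = 19.2 − 9.81 = 9.39 kN/m³ is used throughout; overburden q = 9.39 × 0.75 = 7.0425 kPa; the same γ' applies in the ½γBN_γ term.
Cohesion term c·N_c = 17.6 × 26.2 = 461.12 kPa; surcharge term q·N_q = 7.0425 × 15 = 105.64 kPa; self-weight term 0.5·γ·B·N_γ = 0.5 × 9.39 × 1.5 × 11.6 = 81.693 kPa.
q_ult = 461.12 + 105.64 + 81.693 = 648.45 kPa.

q_ult ≈ 650 kPa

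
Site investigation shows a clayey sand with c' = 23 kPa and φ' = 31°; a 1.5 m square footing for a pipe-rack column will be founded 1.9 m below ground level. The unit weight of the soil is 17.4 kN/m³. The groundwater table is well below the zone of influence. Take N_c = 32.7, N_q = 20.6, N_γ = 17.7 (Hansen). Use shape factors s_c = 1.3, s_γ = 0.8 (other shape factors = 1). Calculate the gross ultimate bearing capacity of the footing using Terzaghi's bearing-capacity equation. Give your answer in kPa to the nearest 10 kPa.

q_ult ≈ 1840 kPa

q = γ·D_f = 17.4 × 1.9 = 33.06 kPa.
c·N_c·s_c = 23 × 32.7 × 1.3 = 977.73 kPa
q·N_q = 33.06 × 20.6 = 681.04 kPa
0.5·γ·B·N_γ·s_γ = 0.5 × 17.4 × 1.5 × 17.7 × 0.8 = 184.79 kPa
q_ult = 977.73 + 681.04 + 184.79 = 1843.6 kPa.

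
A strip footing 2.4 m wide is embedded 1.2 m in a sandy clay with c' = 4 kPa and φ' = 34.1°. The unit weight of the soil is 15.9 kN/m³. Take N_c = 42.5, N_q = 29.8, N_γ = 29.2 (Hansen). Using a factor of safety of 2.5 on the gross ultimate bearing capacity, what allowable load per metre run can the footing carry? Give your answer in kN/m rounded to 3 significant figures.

q = γ·D_f = 15.9 × 1.2 = 19.08 kPa.
c·N_c = 4 × 42.5 = 170 kPa
q·N_q = 19.08 × 29.8 = 568.58 kPa
0.5·γ·B·N_γ = 0.5 × 15.9 × 2.4 × 29.2 = 557.14 kPa
q_ult = 170 + 568.58 + 557.14 = 1295.7 kPa.
Gross allowable pressure q_all = 1295.7 / 2.5 = 518.29 kPa.
Allowable wall load = q_all × B = 518.29 × 2.4 = 1243.9 kN per metre run.

≈ 1240 kN/m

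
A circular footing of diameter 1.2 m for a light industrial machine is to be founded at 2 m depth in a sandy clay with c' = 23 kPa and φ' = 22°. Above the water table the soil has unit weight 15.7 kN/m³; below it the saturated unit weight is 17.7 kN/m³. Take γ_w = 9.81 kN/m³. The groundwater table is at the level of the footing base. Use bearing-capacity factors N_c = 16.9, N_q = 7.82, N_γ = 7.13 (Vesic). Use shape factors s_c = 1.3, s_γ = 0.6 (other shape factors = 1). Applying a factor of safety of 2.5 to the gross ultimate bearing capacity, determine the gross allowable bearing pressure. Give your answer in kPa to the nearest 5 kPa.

q_all ≈ 310 kPa

Overburden at base level: q = 15.7 × 2 = 31.4 kPa.
Below the base the soil is submerged, so the ½γBN_γ term uses γ' = 17.7 − 9.81 = 7.89 kN/m³.
Cohesion term c·N_c·s_c = 23 × 16.9 × 1.3 = 505.31 kPa; surcharge term q·N_q = 31.4 × 7.82 = 245.55 kPa; self-weight term 0.5·γ·B·N_γ·s_γ = 0.5 × 7.89 × 1.2 × 7.13 × 0.6 = 20.252 kPa.
q_ult = 505.31 + 245.55 + 20.252 = 771.11 kPa.
q_all = q_ult / FS = 771.11 / 2.5 = 308.44 kPa.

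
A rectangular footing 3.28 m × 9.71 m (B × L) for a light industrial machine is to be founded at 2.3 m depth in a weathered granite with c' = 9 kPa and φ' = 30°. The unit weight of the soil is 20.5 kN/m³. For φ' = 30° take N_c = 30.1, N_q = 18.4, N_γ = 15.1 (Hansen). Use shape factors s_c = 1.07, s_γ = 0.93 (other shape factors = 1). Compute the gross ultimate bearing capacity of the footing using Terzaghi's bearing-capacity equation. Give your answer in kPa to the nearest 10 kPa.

Overburden at base level: q = 20.5 × 2.3 = 47.15 kPa.
Cohesion term c·N_c·s_c = 9 × 30.1 × 1.07 = 289.86 kPa; surcharge term q·N_q = 47.15 × 18.4 = 867.56 kPa; self-weight term 0.5·γ·B·N_γ·s_γ = 0.5 × 20.5 × 3.28 × 15.1 × 0.93 = 472.13 kPa.
q_ult = 289.86 + 867.56 + 472.13 = 1629.5 kPa.

q_ult ≈ 1630 kPa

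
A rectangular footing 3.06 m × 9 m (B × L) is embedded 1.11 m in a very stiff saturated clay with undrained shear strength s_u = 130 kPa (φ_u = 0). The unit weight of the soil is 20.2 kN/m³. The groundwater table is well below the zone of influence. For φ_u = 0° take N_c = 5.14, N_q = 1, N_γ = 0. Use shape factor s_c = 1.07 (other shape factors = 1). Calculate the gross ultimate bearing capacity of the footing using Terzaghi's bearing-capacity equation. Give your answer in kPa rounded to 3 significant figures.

q_ult ≈ 737 kPa

q = γ·D_f = 20.2 × 1.11 = 22.422 kPa.
c·N_c·s_c = 130 × 5.14 × 1.07 = 714.97 kPa
q·N_q = 22.422 × 1 = 22.422 kPa
q_ult = 714.97 + 22.422 = 737.4 kPa.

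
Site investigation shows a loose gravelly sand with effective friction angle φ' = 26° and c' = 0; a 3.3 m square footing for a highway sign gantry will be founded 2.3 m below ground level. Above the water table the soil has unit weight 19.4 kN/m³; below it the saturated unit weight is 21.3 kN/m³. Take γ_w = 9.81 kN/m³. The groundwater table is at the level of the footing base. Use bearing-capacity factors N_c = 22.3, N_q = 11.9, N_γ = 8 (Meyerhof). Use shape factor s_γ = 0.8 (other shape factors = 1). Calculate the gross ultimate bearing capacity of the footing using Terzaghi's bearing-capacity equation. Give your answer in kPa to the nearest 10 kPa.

Effective surcharge at the founding depth q = γ·D_f = 19.4 × 2.3 = 44.62 kPa.
The water table coincides with the base, so in the self-weight term γ → γ' = 11.49 kN/m³.
q_ult = q·N_q + 0.5·γ·B·N_γ·s_γ
     = 44.62 × 11.9 + 0.5 × 11.49 × 3.3 × 8 × 0.8
     = 530.98 + 121.33 = 652.31 kPa.

q_ult ≈ 650 kPa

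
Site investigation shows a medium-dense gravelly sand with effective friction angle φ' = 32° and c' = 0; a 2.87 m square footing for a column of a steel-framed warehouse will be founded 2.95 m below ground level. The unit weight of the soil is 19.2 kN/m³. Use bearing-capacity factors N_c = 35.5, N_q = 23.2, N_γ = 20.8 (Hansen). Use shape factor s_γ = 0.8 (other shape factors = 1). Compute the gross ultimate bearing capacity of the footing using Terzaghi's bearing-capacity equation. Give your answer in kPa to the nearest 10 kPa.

q_ult ≈ 1770 kPa

Effective surcharge at the founding depth q = γ·D_f = 19.2 × 2.95 = 56.64 kPa.
q_ult = q·N_q + 0.5·γ·B·N_γ·s_γ
     = 56.64 × 23.2 + 0.5 × 19.2 × 2.87 × 20.8 × 0.8
     = 1314 + 458.47 = 1772.5 kPa.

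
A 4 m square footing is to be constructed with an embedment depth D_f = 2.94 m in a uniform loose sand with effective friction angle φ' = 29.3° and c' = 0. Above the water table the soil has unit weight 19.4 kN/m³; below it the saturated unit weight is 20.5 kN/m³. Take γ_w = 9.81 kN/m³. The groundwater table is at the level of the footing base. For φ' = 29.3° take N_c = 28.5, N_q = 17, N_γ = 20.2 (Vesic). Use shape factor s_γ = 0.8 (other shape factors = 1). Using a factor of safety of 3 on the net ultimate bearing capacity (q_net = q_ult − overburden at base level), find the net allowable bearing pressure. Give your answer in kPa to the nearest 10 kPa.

q_all(net) ≈ 420 kPa

q = γ·D_f = 19.4 × 2.94 = 57.036 kPa.
For the ½γBN_γ term take γ' = 20.5 − 9.81 = 10.69 kN/m³ (soil below base is submerged).
q·N_q = 57.036 × 17 = 969.61 kPa
0.5·γ·B·N_γ·s_γ = 0.5 × 10.69 × 4 × 20.2 × 0.8 = 345.5 kPa
q_ult = 969.61 + 345.5 = 1315.1 kPa.
q_net = 1315.1 − 57.036 = 1258.1 kPa.
q_all(net) = 1258.1 / 3 = 419.36 kPa.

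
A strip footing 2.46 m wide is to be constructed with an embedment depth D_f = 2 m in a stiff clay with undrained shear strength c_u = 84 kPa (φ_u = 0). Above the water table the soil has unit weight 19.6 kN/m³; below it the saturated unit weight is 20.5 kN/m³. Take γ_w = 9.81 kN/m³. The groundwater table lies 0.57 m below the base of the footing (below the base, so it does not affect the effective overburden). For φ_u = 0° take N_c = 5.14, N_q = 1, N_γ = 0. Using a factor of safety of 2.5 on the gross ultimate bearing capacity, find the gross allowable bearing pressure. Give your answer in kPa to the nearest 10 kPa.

q_all ≈ 190 kPa

Overburden at base level: q = 19.6 × 2 = 39.2 kPa.
Cohesion term c·N_c = 84 × 5.14 = 431.76 kPa; surcharge term q·N_q = 39.2 × 1 = 39.2 kPa.
q_ult = 431.76 + 39.2 = 470.96 kPa.
q_all = 470.96 / 2.5 = 188.38 kPa.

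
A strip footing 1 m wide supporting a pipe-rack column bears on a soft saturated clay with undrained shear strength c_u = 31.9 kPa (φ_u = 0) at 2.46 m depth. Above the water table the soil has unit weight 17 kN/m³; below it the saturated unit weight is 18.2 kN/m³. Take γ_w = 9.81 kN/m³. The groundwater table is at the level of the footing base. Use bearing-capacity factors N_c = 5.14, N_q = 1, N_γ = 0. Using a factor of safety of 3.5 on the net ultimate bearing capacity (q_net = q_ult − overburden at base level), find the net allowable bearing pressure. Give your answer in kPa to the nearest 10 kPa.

Effective surcharge at the founding depth q = γ·D_f = 17 × 2.46 = 41.82 kPa.
q_ult = c·N_c + q·N_q
     = 31.9 × 5.14 + 41.82 × 1
     = 163.97 + 41.82 = 205.79 kPa.
q_net = 205.79 − 41.82 = 163.97 kPa.
q_all(net) = 163.97 / 3.5 = 46.847 kPa.

q_all(net) ≈ 50 kPa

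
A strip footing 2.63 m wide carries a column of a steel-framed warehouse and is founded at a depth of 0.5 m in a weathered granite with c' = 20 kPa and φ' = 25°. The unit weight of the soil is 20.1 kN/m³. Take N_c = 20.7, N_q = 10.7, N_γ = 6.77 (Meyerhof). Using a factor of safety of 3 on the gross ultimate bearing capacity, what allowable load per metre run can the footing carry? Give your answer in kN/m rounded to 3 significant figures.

≈ 614 kN/m

q = γ·D_f = 20.1 × 0.5 = 10.05 kPa.
c·N_c = 20 × 20.7 = 414 kPa
q·N_q = 10.05 × 10.7 = 107.53 kPa
0.5·γ·B·N_γ = 0.5 × 20.1 × 2.63 × 6.77 = 178.94 kPa
q_ult = 414 + 107.53 + 178.94 = 700.48 kPa.
Gross allowable pressure q_all = 700.48 / 3 = 233.49 kPa.
Allowable wall load = q_all × B = 233.49 × 2.63 = 614.08 kN per metre run.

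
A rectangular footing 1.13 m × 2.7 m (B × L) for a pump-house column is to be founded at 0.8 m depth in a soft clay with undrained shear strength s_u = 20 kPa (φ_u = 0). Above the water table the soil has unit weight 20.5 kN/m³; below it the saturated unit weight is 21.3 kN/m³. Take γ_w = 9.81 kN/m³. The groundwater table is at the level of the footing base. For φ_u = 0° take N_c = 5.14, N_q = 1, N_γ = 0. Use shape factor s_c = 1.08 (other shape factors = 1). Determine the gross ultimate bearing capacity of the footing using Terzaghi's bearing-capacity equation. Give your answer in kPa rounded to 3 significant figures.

q_ult ≈ 127 kPa

Effective surcharge at the founding depth q = γ·D_f = 20.5 × 0.8 = 16.4 kPa.
q_ult = c·N_c·s_c + q·N_q
     = 20 × 5.14 × 1.08 + 16.4 × 1
     = 111.02 + 16.4 = 127.42 kPa.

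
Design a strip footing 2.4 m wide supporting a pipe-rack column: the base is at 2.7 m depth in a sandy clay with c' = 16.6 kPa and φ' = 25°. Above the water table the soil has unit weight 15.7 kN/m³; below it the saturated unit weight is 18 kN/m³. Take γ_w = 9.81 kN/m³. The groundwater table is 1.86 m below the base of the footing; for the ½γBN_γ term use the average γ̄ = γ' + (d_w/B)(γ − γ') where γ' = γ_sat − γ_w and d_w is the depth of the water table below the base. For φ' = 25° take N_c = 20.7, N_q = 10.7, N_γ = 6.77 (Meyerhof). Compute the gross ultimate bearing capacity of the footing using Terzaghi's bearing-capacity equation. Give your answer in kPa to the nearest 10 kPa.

Overburden at base level: q = 15.7 × 2.7 = 42.39 kPa.
The water table is 1.86 m below the base (< B = 2.4 m), so the ½γBN_γ term uses γ̄ = γ' + (d_w/B)(γ − γ') = 8.19 + (1.86/2.4)(15.7 − 8.19) = 14.01 kN/m³.
Cohesion term c·N_c = 16.6 × 20.7 = 343.62 kPa; surcharge term q·N_q = 42.39 × 10.7 = 453.57 kPa; self-weight term 0.5·γ·B·N_γ = 0.5 × 14.01 × 2.4 × 6.77 = 113.82 kPa.
q_ult = 343.62 + 453.57 + 113.82 = 911.01 kPa.

q_ult ≈ 910 kPa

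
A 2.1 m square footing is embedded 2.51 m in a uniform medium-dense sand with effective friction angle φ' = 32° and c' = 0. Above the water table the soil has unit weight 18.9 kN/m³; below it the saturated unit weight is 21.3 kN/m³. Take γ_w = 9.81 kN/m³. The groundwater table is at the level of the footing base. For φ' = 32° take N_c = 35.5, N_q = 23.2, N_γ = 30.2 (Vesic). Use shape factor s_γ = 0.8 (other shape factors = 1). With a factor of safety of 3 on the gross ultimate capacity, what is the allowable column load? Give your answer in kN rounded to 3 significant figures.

q = γ·D_f = 18.9 × 2.51 = 47.439 kPa.
For the ½γBN_γ term take γ' = 21.3 − 9.81 = 11.49 kN/m³ (soil below base is submerged).
q·N_q = 47.439 × 23.2 = 1100.6 kPa
0.5·γ·B·N_γ·s_γ = 0.5 × 11.49 × 2.1 × 30.2 × 0.8 = 291.48 kPa
q_ult = 1100.6 + 291.48 = 1392.1 kPa.
Gross allowable pressure q_all = 1392.1 / 3 = 464.02 kPa.
Footing area = 4.41 m², so allowable column load = 464.02 × 4.41 = 2046.3 kN.

P_all ≈ 2050 kN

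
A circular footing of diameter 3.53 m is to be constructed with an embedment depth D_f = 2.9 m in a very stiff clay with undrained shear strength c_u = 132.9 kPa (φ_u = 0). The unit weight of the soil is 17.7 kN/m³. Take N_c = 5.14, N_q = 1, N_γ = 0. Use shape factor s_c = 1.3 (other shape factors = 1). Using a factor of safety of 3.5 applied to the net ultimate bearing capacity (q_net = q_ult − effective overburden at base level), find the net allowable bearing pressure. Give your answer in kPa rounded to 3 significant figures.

Effective surcharge at the founding depth q = γ·D_f = 17.7 × 2.9 = 51.33 kPa.
q_ult = c·N_c·s_c + q·N_q
     = 132.9 × 5.14 × 1.3 + 51.33 × 1
     = 888.04 + 51.33 = 939.37 kPa.
Net ultimate: q_net = 939.37 − 51.33 = 888.04 kPa.
q_all(net) = 888.04 / 3.5 = 253.73 kPa.

q_all(net) ≈ 254 kPa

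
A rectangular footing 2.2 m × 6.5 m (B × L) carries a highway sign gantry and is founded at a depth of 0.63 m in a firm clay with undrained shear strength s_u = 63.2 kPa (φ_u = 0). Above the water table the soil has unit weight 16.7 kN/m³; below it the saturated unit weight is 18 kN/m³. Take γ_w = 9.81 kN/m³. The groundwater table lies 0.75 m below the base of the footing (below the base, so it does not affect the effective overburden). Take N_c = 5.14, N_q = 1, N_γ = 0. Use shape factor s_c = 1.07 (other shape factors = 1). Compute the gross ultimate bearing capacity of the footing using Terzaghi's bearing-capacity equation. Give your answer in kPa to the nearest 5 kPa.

q_ult ≈ 360 kPa

q = γ·D_f = 16.7 × 0.63 = 10.521 kPa.
c·N_c·s_c = 63.2 × 5.14 × 1.07 = 347.59 kPa
q·N_q = 10.521 × 1 = 10.521 kPa
q_ult = 347.59 + 10.521 = 358.11 kPa.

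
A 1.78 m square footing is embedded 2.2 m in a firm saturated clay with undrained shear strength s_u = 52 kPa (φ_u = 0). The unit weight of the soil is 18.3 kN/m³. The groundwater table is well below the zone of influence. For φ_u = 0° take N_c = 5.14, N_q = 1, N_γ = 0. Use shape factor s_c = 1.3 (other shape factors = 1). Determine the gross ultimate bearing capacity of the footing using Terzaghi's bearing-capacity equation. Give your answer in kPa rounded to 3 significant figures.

q = γ·D_f = 18.3 × 2.2 = 40.26 kPa.
c·N_c·s_c = 52 × 5.14 × 1.3 = 347.46 kPa
q·N_q = 40.26 × 1 = 40.26 kPa
q_ult = 347.46 + 40.26 = 387.72 kPa.

q_ult ≈ 388 kPa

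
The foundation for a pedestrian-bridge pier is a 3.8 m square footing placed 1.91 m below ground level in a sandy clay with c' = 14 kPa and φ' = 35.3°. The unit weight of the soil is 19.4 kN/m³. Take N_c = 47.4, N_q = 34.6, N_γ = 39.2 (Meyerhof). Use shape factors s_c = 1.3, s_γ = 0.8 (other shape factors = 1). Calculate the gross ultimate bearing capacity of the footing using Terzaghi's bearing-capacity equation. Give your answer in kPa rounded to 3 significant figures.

q_ult ≈ 3300 kPa

Overburden at base level: q = 19.4 × 1.91 = 37.054 kPa.
Cohesion term c·N_c·s_c = 14 × 47.4 × 1.3 = 862.68 kPa; surcharge term q·N_q = 37.054 × 34.6 = 1282.1 kPa; self-weight term 0.5·γ·B·N_γ·s_γ = 0.5 × 19.4 × 3.8 × 39.2 × 0.8 = 1155.9 kPa.
q_ult = 862.68 + 1282.1 + 1155.9 = 3300.7 kPa.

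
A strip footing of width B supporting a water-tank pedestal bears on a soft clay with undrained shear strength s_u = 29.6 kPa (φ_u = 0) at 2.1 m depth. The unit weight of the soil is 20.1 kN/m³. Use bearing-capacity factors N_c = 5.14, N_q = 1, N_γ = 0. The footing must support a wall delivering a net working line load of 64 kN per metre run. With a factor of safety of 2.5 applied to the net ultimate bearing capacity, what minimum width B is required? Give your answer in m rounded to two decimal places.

B = 1.05 m

Effective surcharge at the founding depth q = γ·D_f = 20.1 × 2.1 = 42.21 kPa.
q_ult = c·N_c + q·N_q
     = 29.6 × 5.14 + 42.21 × 1
     = 152.14 + 42.21 = 194.35 kPa.
For φ = 0 the ½γBN_γ term vanishes, so q_ult is independent of B. q_net = 194.35 − 42.21 = 152.14 kPa; q_all(net) = 152.14/2.5 = 60.858 kPa.
Required width B = w / q_all(net) = 64 / 60.858 = 1.052 m.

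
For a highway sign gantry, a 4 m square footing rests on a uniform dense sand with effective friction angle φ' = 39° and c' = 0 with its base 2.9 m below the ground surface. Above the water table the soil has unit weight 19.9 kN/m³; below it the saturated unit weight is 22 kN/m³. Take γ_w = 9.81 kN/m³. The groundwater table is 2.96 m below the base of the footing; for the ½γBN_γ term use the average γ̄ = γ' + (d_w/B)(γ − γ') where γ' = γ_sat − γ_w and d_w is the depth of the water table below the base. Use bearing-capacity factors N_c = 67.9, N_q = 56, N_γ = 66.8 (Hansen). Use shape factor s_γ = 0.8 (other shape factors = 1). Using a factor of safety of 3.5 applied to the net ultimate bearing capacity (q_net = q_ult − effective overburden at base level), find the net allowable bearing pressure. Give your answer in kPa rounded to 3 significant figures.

q_all(net) ≈ 1450 kPa

Effective surcharge at the founding depth q = γ·D_f = 19.9 × 2.9 = 57.71 kPa.
With d_w = 2.96 m < B, γ̄ = 12.19 + (2.96/4) × (19.9 − 12.19) = 17.895 kN/m³.
q_ult = q·N_q + 0.5·γ·B·N_γ·s_γ
     = 57.71 × 56 + 0.5 × 17.895 × 4 × 66.8 × 0.8
     = 3231.8 + 1912.7 = 5144.4 kPa.
Net ultimate: q_net = 5144.4 − 57.71 = 5086.7 kPa.
q_all(net) = 5086.7 / 3.5 = 1453.3 kPa.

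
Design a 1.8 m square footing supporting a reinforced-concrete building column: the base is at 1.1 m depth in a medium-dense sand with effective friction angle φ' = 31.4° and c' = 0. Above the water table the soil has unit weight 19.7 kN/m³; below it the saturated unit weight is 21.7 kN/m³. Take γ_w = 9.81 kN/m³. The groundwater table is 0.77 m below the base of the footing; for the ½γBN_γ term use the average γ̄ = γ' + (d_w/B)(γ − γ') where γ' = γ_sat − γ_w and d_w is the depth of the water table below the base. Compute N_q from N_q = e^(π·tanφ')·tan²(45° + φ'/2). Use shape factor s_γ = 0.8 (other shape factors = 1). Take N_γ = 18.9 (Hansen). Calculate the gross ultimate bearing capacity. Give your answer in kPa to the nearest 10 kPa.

tan31.4° = 0.6104, so N_q = e^(π×0.6104)·tan²(60.7°) = 6.805 × 3.175 = 21.61.
q = γ·D_f = 19.7 × 1.1 = 21.67 kPa.
γ' = 11.89 kN/m³; averaging over the depth B below the base, γ̄ = γ' + (d_w/B)(γ − γ') = 15.231 kN/m³.
q·N_q = 21.67 × 21.608 = 468.26 kPa
0.5·γ·B·N_γ·s_γ = 0.5 × 15.231 × 1.8 × 18.9 × 0.8 = 207.26 kPa
q_ult = 468.26 + 207.26 = 675.52 kPa.

q_ult ≈ 680 kPa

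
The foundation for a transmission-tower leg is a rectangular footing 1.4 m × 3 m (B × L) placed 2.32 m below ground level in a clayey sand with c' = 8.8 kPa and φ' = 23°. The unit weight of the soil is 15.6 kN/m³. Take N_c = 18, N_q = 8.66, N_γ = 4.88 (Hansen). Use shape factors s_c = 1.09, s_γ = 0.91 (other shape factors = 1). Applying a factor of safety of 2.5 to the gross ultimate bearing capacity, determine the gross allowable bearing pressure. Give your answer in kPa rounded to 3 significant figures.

q_all ≈ 214 kPa

q = γ·D_f = 15.6 × 2.32 = 36.192 kPa.
c·N_c·s_c = 8.8 × 18 × 1.09 = 172.66 kPa
q·N_q = 36.192 × 8.66 = 313.42 kPa
0.5·γ·B·N_γ·s_γ = 0.5 × 15.6 × 1.4 × 4.88 × 0.91 = 48.494 kPa
q_ult = 172.66 + 313.42 + 48.494 = 534.57 kPa.
q_all = q_ult / FS = 534.57 / 2.5 = 213.83 kPa.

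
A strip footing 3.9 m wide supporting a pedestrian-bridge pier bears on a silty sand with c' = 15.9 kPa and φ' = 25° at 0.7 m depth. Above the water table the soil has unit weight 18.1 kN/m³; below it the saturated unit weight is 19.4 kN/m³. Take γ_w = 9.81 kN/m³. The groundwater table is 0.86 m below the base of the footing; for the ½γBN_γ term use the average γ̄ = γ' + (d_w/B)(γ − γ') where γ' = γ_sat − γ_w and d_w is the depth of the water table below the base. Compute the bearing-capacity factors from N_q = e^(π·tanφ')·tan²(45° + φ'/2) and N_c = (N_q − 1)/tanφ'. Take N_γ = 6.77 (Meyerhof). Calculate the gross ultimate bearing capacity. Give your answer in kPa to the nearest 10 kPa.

q_ult ≈ 620 kPa

tan25° = 0.4663, so N_q = e^(π×0.4663)·tan²(57.5°) = 4.327 × 2.464 = 10.66.
N_c = (10.66 − 1)/tan25° = 20.72.
Effective surcharge at the founding depth q = γ·D_f = 18.1 × 0.7 = 12.67 kPa.
With d_w = 0.86 m < B, γ̄ = 9.59 + (0.86/3.9) × (18.1 − 9.59) = 11.467 kN/m³.
q_ult = c·N_c + q·N_q + 0.5·γ·B·N_γ
     = 15.9 × 20.721 + 12.67 × 10.662 + 0.5 × 11.467 × 3.9 × 6.77
     = 329.46 + 135.09 + 151.38 = 615.92 kPa.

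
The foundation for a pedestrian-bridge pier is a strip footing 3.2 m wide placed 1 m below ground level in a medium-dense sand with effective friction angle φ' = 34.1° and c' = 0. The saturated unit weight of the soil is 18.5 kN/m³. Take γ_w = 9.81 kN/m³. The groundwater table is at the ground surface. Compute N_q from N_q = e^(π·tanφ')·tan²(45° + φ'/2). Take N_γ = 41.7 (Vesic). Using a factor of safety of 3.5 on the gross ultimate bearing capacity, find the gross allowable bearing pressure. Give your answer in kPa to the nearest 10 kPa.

q_all ≈ 240 kPa

N_q = e^(π·tan34.1°)·tan²(62.05°) = 29.8.
γ' = 18.5 − 9.81 = 8.69 kN/m³ (submerged throughout). q = 8.69 × 1 = 8.69 kPa; the same γ' applies in the ½γBN_γ term.
q·N_q = 8.69 × 29.801 = 258.97 kPa
0.5·γ·B·N_γ = 0.5 × 8.69 × 3.2 × 41.7 = 579.8 kPa
q_ult = 258.97 + 579.8 = 838.77 kPa.
q_all = 838.77 / 3.5 = 239.65 kPa.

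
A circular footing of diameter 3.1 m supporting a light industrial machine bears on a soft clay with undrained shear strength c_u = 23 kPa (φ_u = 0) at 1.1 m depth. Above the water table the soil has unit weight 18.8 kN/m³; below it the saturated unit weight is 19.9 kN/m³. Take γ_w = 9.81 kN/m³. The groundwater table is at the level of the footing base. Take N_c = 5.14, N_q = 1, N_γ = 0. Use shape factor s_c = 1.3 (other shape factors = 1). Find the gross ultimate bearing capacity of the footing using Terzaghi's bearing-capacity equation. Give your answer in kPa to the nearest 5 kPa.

q_ult ≈ 175 kPa

q = γ·D_f = 18.8 × 1.1 = 20.68 kPa.
c·N_c·s_c = 23 × 5.14 × 1.3 = 153.69 kPa
q·N_q = 20.68 × 1 = 20.68 kPa
q_ult = 153.69 + 20.68 = 174.37 kPa.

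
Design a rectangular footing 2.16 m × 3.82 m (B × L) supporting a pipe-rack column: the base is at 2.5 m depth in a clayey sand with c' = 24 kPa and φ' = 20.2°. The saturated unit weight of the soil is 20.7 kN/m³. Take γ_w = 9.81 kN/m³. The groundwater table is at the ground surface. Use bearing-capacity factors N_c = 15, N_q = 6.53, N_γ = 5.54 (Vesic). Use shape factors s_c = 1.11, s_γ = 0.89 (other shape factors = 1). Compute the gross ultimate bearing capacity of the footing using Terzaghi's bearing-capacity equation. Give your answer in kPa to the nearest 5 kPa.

q_ult ≈ 635 kPa

γ' = 20.7 − 9.81 = 10.89 kN/m³ (submerged throughout). q = 10.89 × 2.5 = 27.225 kPa; the same γ' applies in the ½γBN_γ term.
c·N_c·s_c = 24 × 15 × 1.11 = 399.6 kPa
q·N_q = 27.225 × 6.53 = 177.78 kPa
0.5·γ·B·N_γ·s_γ = 0.5 × 10.89 × 2.16 × 5.54 × 0.89 = 57.99 kPa
q_ult = 399.6 + 177.78 + 57.99 = 635.37 kPa.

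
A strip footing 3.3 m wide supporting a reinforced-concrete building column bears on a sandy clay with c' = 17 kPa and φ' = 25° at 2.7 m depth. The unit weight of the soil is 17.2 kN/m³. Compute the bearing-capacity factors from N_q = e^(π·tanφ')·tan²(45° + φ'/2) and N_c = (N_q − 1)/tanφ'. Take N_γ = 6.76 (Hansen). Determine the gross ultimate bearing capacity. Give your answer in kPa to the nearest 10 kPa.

q_ult ≈ 1040 kPa

tan25° = 0.4663, so N_q = e^(π×0.4663)·tan²(57.5°) = 4.327 × 2.464 = 10.66.
N_c = (10.66 − 1)/tan25° = 20.72.
Effective surcharge at the founding depth q = γ·D_f = 17.2 × 2.7 = 46.44 kPa.
q_ult = c·N_c + q·N_q + 0.5·γ·B·N_γ
     = 17 × 20.721 + 46.44 × 10.662 + 0.5 × 17.2 × 3.3 × 6.76
     = 352.25 + 495.15 + 191.85 = 1039.2 kPa.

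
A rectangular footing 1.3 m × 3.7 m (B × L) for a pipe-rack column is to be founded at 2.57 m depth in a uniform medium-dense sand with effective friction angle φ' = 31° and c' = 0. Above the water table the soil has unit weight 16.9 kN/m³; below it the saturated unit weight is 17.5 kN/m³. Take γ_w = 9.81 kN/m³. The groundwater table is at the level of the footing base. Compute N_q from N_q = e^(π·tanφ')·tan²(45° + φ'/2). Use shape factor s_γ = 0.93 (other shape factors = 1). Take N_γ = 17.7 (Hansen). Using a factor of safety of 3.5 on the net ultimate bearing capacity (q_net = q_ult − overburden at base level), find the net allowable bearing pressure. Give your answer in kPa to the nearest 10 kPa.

q_all(net) ≈ 270 kPa

N_q = e^(π·tan31°)·tan²(60.5°) = 20.63.
Overburden at base level: q = 16.9 × 2.57 = 43.433 kPa.
Below the base the soil is submerged, so the ½γBN_γ term uses γ' = 17.5 − 9.81 = 7.69 kN/m³.
Surcharge term q·N_q = 43.433 × 20.631 = 896.06 kPa; self-weight term 0.5·γ·B·N_γ·s_γ = 0.5 × 7.69 × 1.3 × 17.7 × 0.93 = 82.28 kPa.
q_ult = 896.06 + 82.28 = 978.34 kPa.
q_net = 978.34 − 43.433 = 934.9 kPa.
q_all(net) = 934.9 / 3.5 = 267.12 kPa.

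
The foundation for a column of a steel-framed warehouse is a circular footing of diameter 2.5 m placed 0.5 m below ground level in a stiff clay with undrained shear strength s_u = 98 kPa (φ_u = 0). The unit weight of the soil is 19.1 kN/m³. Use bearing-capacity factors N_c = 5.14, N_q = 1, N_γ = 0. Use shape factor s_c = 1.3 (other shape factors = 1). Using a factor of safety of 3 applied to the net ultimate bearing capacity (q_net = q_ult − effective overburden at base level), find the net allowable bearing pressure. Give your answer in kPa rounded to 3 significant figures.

q_all(net) ≈ 218 kPa

Effective surcharge at the founding depth q = γ·D_f = 19.1 × 0.5 = 9.55 kPa.
q_ult = c·N_c·s_c + q·N_q
     = 98 × 5.14 × 1.3 + 9.55 × 1
     = 654.84 + 9.55 = 664.39 kPa.
Net ultimate: q_net = 664.39 − 9.55 = 654.84 kPa.
q_all(net) = 654.84 / 3 = 218.28 kPa.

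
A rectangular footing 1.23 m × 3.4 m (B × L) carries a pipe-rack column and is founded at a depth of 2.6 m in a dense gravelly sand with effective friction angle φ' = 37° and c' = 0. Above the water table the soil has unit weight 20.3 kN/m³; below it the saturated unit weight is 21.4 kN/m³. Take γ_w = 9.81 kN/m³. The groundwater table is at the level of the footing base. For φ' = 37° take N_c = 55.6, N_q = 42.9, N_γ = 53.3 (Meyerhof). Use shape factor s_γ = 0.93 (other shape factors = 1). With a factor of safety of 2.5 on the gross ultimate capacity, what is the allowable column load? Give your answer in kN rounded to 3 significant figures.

Effective surcharge at the founding depth q = γ·D_f = 20.3 × 2.6 = 52.78 kPa.
The water table coincides with the base, so in the self-weight term γ → γ' = 11.59 kN/m³.
q_ult = q·N_q + 0.5·γ·B·N_γ·s_γ
     = 52.78 × 42.9 + 0.5 × 11.59 × 1.23 × 53.3 × 0.93
     = 2264.3 + 353.32 = 2617.6 kPa.
Gross allowable pressure q_all = 2617.6 / 2.5 = 1047 kPa.
Footing area = 4.182 m², so allowable column load = 1047 × 4.182 = 4378.7 kN.

P_all ≈ 4380 kN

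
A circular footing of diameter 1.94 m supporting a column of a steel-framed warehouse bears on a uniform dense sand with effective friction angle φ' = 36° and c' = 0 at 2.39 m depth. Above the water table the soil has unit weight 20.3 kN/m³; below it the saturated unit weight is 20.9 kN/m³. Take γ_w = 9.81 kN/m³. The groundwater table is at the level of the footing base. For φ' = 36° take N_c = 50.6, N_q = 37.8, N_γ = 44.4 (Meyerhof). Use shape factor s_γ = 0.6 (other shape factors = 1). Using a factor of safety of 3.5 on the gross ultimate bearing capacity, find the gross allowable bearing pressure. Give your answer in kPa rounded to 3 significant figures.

q_all ≈ 606 kPa

Effective surcharge at the founding depth q = γ·D_f = 20.3 × 2.39 = 48.517 kPa.
The water table coincides with the base, so in the self-weight term γ → γ' = 11.09 kN/m³.
q_ult = q·N_q + 0.5·γ·B·N_γ·s_γ
     = 48.517 × 37.8 + 0.5 × 11.09 × 1.94 × 44.4 × 0.6
     = 1833.9 + 286.57 = 2120.5 kPa.
q_all = 2120.5 / 3.5 = 605.86 kPa.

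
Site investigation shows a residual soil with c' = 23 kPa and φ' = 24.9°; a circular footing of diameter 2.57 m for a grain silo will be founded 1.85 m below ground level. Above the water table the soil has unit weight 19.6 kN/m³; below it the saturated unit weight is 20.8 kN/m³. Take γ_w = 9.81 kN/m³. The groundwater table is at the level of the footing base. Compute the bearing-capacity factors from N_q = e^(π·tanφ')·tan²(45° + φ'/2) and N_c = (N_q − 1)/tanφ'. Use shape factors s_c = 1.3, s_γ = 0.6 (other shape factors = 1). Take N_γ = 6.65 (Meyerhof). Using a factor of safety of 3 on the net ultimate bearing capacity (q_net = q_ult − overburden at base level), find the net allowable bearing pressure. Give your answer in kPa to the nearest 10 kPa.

N_q = e^(π·tan24.9°)·tan²(57.45°) = 10.55; N_c = (N_q − 1)/tanφ' = 20.57.
Overburden at base level: q = 19.6 × 1.85 = 36.26 kPa.
Below the base the soil is submerged, so the ½γBN_γ term uses γ' = 20.8 − 9.81 = 10.99 kN/m³.
Cohesion term c·N_c·s_c = 23 × 20.575 × 1.3 = 615.19 kPa; surcharge term q·N_q = 36.26 × 10.551 = 382.56 kPa; self-weight term 0.5·γ·B·N_γ·s_γ = 0.5 × 10.99 × 2.57 × 6.65 × 0.6 = 56.347 kPa.
q_ult = 615.19 + 382.56 + 56.347 = 1054.1 kPa.
q_net = 1054.1 − 36.26 = 1017.8 kPa.
q_all(net) = 1017.8 / 3 = 339.28 kPa.

q_all(net) ≈ 340 kPa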